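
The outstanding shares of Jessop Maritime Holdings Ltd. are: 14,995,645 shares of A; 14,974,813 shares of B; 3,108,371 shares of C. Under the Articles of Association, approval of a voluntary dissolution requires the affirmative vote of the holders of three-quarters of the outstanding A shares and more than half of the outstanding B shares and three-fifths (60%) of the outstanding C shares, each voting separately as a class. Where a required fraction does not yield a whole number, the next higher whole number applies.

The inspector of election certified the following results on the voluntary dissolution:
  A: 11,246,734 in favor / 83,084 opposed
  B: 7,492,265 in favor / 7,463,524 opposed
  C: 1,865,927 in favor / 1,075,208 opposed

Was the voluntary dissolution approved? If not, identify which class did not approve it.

Approved — every class gave the required vote.

A: 3/4 of 14995645 = 11246733.75, rounded up to 11246734; 11,246,734 required, 11,246,734 in favor — approved.
B: a majority of 14974813 is 7487407; 7,487,407 required, 7,492,265 in favor — approved.
C: 3/5 of 3108371 = 1865022.60, rounded up to 1865023; 1,865,023 required, 1,865,927 in favor — approved.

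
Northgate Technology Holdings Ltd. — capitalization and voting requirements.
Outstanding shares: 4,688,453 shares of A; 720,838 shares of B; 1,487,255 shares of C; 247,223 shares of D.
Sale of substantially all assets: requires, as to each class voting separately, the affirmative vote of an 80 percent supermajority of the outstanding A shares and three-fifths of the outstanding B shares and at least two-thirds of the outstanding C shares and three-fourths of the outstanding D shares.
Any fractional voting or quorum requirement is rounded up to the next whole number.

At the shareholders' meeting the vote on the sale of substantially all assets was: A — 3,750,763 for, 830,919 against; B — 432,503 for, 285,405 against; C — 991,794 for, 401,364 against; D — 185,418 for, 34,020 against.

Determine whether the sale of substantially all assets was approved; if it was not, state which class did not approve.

A: 4/5 of 4688453 = 3750762.40, rounded up to 3750763; 3,750,763 required, 3,750,763 in favor — approved.
B: 3/5 of 720838 = 432502.80, rounded up to 432503; 432,503 required, 432,503 in favor — approved.
C: 2/3 of 1487255 = 991503.33, rounded up to 991504; 991,504 required, 991,794 in favor — approved.
D: 3/4 of 247223 = 185417.25, rounded up to 185418; 185,418 required, 185,418 in favor — approved.

Approved — every class gave the required vote.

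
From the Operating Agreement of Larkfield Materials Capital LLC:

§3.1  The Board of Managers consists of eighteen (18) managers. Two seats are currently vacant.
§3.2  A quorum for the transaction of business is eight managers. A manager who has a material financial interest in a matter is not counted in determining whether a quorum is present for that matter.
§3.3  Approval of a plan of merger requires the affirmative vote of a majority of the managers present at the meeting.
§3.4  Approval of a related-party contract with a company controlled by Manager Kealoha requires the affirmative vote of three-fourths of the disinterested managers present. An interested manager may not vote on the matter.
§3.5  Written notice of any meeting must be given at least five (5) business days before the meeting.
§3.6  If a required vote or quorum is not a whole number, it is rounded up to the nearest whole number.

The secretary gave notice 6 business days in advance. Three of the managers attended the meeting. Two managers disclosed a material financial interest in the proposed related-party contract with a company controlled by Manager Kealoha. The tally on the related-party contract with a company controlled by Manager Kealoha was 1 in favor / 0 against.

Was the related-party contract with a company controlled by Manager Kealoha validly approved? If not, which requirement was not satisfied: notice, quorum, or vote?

Notice: 6 business days given; 5 required (6 ≥ 5). Satisfied.
Quorum: 3 present, but the 2 interested managers do not count, leaving 1. Quorum is 8. Not satisfied.
Vote: the related-party contract with a company controlled by Manager Kealoha requires three-fourths of the disinterested managers present (3 − 2 = 1). 3/4 of 1 = 0.75, rounded up to 1, so 1 affirmative vote is needed; 1 voted in favor. Satisfied. (Moot — without a quorum no business can be validly transacted.)

Invalid — quorum requirement not satisfied.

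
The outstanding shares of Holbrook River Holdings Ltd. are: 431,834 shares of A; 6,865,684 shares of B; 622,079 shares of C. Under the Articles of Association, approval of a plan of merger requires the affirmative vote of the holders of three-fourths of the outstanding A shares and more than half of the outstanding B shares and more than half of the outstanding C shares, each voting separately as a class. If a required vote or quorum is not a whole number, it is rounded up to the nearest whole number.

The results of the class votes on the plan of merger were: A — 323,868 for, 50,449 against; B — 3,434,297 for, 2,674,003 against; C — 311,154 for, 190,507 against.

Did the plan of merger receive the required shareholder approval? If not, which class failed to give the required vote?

A: 3/4 of 431834 = 323875.50, rounded up to 323876; 323,876 required, 323,868 in favor — not approved.
B: a majority of 6865684 is 3432843; 3,432,843 required, 3,434,297 in favor — approved.
C: a majority of 622079 is 311040; 311,040 required, 311,154 in favor — approved.

Not approved — the A shares did not give the required vote.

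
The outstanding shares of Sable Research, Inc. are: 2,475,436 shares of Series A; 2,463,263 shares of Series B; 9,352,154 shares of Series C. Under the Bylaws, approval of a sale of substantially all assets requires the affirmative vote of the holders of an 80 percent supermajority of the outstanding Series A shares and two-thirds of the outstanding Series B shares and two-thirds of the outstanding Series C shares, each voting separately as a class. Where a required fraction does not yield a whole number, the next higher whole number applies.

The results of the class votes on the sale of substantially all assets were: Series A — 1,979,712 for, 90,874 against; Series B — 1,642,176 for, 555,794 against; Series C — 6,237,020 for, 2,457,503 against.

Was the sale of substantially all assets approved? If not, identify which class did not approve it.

Not approved — the Series A shares did not give the required vote.

Series A: 4/5 of 2475436 = 1980348.80, rounded up to 1980349; 1,980,349 required, 1,979,712 in favor — not approved.
Series B: 2/3 of 2463263 = 1642175.33, rounded up to 1642176; 1,642,176 required, 1,642,176 in favor — approved.
Series C: 2/3 of 9352154 = 6234769.33, rounded up to 6234770; 6,234,770 required, 6,237,020 in favor — approved.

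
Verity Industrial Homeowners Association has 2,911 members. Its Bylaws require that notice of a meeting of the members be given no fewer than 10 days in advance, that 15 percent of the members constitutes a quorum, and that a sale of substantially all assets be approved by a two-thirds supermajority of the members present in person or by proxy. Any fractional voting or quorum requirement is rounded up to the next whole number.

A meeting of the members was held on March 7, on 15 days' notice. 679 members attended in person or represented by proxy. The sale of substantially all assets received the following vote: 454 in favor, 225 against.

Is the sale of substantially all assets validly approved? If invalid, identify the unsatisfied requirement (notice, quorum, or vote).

Valid — all requirements satisfied.

Notice: 15 days given; 10 required. Satisfied.
Quorum: 15% of 2,911 = 436.65, rounded up to 437; 679 present. Satisfied.
Vote: requires two-thirds of those present (679); 2/3 of 679 = 452.67, rounded up to 453, so 453 needed; 454 in favor. Satisfied.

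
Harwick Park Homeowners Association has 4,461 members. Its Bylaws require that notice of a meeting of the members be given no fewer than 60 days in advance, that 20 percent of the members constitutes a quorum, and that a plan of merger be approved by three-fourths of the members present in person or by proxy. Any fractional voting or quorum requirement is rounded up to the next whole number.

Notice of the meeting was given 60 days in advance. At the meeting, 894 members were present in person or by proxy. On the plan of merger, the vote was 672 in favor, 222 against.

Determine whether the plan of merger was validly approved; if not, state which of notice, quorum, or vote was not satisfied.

Valid — all requirements satisfied.

Notice: 60 days given; 60 required. Satisfied.
Quorum: 20% of 4,461 = 892.20, rounded up to 893; 894 present. Satisfied.
Vote: requires three-fourths of those present (894); 3/4 of 894 = 670.50, rounded up to 671, so 671 needed; 672 in favor. Satisfied.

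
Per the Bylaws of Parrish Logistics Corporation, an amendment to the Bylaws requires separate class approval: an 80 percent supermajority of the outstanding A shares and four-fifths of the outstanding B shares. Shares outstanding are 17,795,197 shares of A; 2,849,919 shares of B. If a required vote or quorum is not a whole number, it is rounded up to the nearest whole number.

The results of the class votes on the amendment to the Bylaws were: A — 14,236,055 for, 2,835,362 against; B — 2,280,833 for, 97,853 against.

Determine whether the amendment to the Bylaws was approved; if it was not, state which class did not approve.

Not approved — the A shares did not give the required vote.

A: 4/5 of 17795197 = 14236157.60, rounded up to 14236158; 14,236,158 required, 14,236,055 in favor — not approved.
B: 4/5 of 2849919 = 2279935.20, rounded up to 2279936; 2,279,936 required, 2,280,833 in favor — approved.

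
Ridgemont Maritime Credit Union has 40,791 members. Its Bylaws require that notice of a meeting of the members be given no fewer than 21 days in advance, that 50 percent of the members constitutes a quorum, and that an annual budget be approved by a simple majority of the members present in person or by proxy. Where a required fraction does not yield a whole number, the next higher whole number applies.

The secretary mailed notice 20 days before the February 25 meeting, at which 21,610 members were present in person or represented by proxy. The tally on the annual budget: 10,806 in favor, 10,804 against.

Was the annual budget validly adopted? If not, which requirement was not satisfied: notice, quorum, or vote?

Notice: 20 days given; 21 required. Not satisfied.
Quorum: 50% of 40,791 = 20,395.50, rounded up to 20,396; 21,610 present. Satisfied.
Vote: requires a majority of those present (21,610); a majority of 21610 is 10806, so 10,806 needed; 10,806 in favor. Satisfied.

Invalid — notice requirement not satisfied.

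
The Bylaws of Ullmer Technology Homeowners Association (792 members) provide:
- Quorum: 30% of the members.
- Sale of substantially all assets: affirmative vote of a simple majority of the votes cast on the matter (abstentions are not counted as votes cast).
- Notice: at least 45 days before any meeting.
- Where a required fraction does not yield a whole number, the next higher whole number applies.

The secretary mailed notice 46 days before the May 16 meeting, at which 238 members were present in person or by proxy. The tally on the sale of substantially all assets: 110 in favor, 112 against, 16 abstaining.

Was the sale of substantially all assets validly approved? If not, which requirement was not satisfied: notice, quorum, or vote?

Notice: 46 days given; 45 required. Satisfied.
Quorum: 30% of 792 = 237.60, rounded up to 238; 238 present. Satisfied.
Vote: requires a majority of the votes cast (238 − 16 abstaining = 222); a majority of 222 is 112, so 112 needed; 110 in favor. Not satisfied.

Invalid — vote requirement not satisfied.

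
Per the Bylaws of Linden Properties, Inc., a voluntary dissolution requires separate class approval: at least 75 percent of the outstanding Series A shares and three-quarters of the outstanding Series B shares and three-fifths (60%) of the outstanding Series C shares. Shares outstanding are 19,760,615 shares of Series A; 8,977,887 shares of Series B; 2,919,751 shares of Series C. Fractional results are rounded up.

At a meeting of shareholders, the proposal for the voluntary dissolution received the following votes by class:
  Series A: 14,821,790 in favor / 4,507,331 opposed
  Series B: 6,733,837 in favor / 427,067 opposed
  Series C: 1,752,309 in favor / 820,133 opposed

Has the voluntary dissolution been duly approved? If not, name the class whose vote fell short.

Approved — every class gave the required vote.

Series A: 3/4 of 19760615 = 14820461.25, rounded up to 14820462; 14,820,462 required, 14,821,790 in favor — approved.
Series B: 3/4 of 8977887 = 6733415.25, rounded up to 6733416; 6,733,416 required, 6,733,837 in favor — approved.
Series C: 3/5 of 2919751 = 1751850.60, rounded up to 1751851; 1,751,851 required, 1,752,309 in favor — approved.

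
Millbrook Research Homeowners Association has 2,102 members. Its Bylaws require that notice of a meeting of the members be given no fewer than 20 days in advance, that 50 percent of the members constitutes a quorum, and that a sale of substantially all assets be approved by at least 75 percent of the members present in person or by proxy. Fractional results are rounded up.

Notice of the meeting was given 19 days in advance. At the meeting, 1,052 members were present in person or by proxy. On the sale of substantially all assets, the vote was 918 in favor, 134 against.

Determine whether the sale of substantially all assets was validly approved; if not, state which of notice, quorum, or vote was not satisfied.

Invalid — notice requirement not satisfied.

Notice: 19 days given; 20 required. Not satisfied.
Quorum: 50% of 2,102 = 1,051; 1,052 present. Satisfied.
Vote: requires three-fourths of those present (1,052); 3/4 of 1052 = 789, so 789 needed; 918 in favor. Satisfied.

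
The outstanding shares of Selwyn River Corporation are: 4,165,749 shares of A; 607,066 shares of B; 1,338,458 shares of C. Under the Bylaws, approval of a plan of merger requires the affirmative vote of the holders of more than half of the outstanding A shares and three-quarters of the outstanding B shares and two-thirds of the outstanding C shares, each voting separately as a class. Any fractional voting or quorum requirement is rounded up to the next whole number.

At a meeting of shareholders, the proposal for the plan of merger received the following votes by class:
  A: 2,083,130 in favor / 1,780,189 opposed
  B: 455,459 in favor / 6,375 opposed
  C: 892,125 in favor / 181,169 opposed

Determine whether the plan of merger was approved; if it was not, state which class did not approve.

A: a majority of 4165749 is 2082875; 2,082,875 required, 2,083,130 in favor — approved.
B: 3/4 of 607066 = 455299.50, rounded up to 455300; 455,300 required, 455,459 in favor — approved.
C: 2/3 of 1338458 = 892305.33, rounded up to 892306; 892,306 required, 892,125 in favor — not approved.

Not approved — the C shares did not give the required vote.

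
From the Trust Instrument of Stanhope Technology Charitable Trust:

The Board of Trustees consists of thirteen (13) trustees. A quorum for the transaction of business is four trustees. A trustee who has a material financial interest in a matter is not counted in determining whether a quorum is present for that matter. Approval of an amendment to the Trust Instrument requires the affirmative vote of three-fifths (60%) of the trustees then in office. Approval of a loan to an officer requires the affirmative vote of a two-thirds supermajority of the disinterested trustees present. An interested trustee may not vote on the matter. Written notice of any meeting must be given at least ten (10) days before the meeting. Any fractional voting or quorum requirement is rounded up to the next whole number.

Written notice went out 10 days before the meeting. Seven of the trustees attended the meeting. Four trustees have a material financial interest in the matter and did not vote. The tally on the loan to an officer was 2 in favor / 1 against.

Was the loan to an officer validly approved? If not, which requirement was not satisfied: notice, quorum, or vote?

Notice: 10 days given; 10 required (10 ≥ 10). Satisfied.
Quorum: 7 present, but the 4 interested trustees do not count, leaving 3. Quorum is 4. Not satisfied.
Vote: the loan to an officer requires two-thirds of the disinterested trustees present (7 − 4 = 3). 2/3 of 3 = 2, so 2 affirmative votes are needed; 2 voted in favor. Satisfied. (Moot — without a quorum no business can be validly transacted.)

Invalid — quorum requirement not satisfied.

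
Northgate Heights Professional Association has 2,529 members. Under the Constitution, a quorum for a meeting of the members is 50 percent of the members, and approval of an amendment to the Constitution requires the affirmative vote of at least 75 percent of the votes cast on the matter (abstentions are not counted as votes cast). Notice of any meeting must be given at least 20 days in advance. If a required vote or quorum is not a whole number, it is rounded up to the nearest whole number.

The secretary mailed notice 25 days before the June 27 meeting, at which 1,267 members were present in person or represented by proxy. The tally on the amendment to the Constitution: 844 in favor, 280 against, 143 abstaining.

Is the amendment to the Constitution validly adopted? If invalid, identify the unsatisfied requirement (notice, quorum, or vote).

Notice: 25 days given; 20 required. Satisfied.
Quorum: 50% of 2,529 = 1,264.50, rounded up to 1,265; 1,267 present. Satisfied.
Vote: requires three-fourths of the votes cast (1,267 − 143 abstaining = 1,124); 3/4 of 1124 = 843, so 843 needed; 844 in favor. Satisfied.

Valid — all requirements satisfied.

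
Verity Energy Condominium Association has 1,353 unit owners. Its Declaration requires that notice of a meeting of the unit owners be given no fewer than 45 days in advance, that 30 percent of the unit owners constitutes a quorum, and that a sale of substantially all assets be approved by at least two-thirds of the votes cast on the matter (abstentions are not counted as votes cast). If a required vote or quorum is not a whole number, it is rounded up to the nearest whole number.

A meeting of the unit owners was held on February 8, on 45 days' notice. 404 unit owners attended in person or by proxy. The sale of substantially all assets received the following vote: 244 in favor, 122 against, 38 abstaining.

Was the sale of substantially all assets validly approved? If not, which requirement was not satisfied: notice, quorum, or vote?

Notice: 45 days given; 45 required. Satisfied.
Quorum: 30% of 1,353 = 405.90, rounded up to 406; 404 present. Not satisfied.
Vote: requires two-thirds of the votes cast (404 − 38 abstaining = 366); 2/3 of 366 = 244, so 244 needed; 244 in favor. Satisfied.

Invalid — quorum requirement not satisfied.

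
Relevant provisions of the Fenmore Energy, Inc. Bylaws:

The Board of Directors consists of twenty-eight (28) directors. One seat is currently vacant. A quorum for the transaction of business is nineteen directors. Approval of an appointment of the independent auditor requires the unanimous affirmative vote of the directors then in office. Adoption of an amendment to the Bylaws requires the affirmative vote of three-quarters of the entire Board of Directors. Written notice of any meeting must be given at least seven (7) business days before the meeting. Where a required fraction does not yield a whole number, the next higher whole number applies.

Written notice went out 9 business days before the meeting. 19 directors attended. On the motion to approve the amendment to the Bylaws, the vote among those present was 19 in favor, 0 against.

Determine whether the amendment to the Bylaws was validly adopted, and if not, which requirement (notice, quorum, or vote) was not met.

Invalid — vote requirement not satisfied.

Notice: 9 business days given; 7 required (9 ≥ 7). Satisfied.
Quorum: 19 present; quorum is 19. Satisfied.
Vote: the amendment to the Bylaws requires three-fourths of the entire Board of Directors (28). 3/4 of 28 = 21, so 21 affirmative votes are needed; 19 voted in favor. Not satisfied.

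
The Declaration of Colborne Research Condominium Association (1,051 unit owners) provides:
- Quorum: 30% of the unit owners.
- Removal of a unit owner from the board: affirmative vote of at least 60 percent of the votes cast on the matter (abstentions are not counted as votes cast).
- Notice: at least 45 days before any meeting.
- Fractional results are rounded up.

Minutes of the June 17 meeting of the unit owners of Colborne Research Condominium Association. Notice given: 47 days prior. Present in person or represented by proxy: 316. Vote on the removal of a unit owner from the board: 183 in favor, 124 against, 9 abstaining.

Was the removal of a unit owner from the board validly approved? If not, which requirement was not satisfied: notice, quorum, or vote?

Invalid — vote requirement not satisfied.

Notice: 47 days given; 45 required. Satisfied.
Quorum: 30% of 1,051 = 315.30, rounded up to 316; 316 present. Satisfied.
Vote: requires three-fifths of the votes cast (316 − 9 abstaining = 307); 3/5 of 307 = 184.20, rounded up to 185, so 185 needed; 183 in favor. Not satisfied.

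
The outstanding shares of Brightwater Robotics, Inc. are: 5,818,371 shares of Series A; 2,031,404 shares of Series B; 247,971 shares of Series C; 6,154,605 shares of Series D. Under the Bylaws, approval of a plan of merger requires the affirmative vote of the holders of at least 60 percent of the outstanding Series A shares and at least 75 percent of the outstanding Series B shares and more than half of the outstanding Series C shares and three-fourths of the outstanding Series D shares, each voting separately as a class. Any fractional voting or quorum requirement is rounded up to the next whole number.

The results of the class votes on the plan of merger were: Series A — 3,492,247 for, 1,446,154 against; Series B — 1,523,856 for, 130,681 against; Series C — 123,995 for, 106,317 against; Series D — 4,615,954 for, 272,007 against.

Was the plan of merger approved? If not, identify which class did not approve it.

Approved — every class gave the required vote.

Series A: 3/5 of 5818371 = 3491022.60, rounded up to 3491023; 3,491,023 required, 3,492,247 in favor — approved.
Series B: 3/4 of 2031404 = 1523553; 1,523,553 required, 1,523,856 in favor — approved.
Series C: a majority of 247971 is 123986; 123,986 required, 123,995 in favor — approved.
Series D: 3/4 of 6154605 = 4615953.75, rounded up to 4615954; 4,615,954 required, 4,615,954 in favor — approved.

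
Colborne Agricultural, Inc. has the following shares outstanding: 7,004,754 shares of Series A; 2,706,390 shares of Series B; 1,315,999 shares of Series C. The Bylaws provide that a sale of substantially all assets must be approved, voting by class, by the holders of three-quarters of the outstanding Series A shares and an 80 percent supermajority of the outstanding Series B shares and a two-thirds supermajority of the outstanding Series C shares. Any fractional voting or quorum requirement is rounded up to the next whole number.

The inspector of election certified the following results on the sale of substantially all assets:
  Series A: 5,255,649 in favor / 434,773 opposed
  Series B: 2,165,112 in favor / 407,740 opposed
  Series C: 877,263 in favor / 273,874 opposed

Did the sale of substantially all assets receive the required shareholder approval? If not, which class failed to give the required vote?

Not approved — the Series C shares did not give the required vote.

Series A: 3/4 of 7004754 = 5253565.50, rounded up to 5253566; 5,253,566 required, 5,255,649 in favor — approved.
Series B: 4/5 of 2706390 = 2165112; 2,165,112 required, 2,165,112 in favor — approved.
Series C: 2/3 of 1315999 = 877332.67, rounded up to 877333; 877,333 required, 877,263 in favor — not approved.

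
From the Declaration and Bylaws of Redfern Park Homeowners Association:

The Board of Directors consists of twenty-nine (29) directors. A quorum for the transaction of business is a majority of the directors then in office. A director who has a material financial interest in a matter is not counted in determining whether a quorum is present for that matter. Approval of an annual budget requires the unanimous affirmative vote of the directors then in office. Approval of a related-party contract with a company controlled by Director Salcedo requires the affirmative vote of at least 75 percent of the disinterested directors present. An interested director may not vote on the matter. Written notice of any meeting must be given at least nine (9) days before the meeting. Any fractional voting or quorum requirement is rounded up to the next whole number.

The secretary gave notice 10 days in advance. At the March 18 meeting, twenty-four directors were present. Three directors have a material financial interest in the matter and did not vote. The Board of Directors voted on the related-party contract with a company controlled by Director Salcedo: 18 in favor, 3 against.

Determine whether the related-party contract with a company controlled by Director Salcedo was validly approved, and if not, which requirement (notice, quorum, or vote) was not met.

Valid — all requirements satisfied.

Notice: 10 days given; 9 required (10 ≥ 9). Satisfied.
Quorum: 24 present, but the 3 interested directors do not count, leaving 21. Quorum is 15. Satisfied.
Vote: the related-party contract with a company controlled by Director Salcedo requires three-fourths of the disinterested directors present (24 − 3 = 21). 3/4 of 21 = 15.75, rounded up to 16, so 16 affirmative votes are needed; 18 voted in favor. Satisfied.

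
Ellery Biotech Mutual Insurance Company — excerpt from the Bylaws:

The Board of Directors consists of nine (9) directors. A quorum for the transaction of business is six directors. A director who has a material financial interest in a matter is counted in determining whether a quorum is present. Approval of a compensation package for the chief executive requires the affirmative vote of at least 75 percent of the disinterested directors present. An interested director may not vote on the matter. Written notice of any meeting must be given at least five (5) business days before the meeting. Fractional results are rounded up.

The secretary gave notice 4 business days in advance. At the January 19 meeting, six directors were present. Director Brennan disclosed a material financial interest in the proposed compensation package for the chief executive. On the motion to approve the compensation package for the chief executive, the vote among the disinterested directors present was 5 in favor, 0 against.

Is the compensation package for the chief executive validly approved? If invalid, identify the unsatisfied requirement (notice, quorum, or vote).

Notice: 4 business days given; 5 required (4 < 5). Not satisfied.
Quorum: 6 present (interested directors count toward quorum); quorum is 6. Satisfied.
Vote: the compensation package for the chief executive requires three-fourths of the disinterested directors present (6 − 1 = 5). 3/4 of 5 = 3.75, rounded up to 4, so 4 affirmative votes are needed; 5 voted in favor. Satisfied.

Invalid — notice requirement not satisfied.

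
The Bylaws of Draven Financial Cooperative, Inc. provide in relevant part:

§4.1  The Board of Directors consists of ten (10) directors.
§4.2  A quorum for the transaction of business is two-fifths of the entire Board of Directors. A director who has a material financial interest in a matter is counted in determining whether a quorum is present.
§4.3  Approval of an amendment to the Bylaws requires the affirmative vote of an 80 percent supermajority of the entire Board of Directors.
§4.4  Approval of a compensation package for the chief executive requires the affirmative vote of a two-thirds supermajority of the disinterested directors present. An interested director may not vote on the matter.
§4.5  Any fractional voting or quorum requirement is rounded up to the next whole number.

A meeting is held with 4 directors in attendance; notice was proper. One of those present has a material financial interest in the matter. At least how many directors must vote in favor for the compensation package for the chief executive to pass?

The compensation package for the chief executive requires two-thirds of the disinterested directors present (4 − 1 = 3).
2/3 of 3 = 2.

2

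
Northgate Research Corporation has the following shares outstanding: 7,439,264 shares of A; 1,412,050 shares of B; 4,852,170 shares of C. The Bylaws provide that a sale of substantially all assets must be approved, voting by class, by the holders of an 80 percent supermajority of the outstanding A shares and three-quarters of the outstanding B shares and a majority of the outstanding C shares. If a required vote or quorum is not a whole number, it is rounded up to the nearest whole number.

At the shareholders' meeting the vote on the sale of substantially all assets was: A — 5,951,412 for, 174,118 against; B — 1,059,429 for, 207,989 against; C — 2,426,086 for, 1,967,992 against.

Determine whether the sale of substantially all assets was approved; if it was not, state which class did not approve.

Approved — every class gave the required vote.

A: 4/5 of 7439264 = 5951411.20, rounded up to 5951412; 5,951,412 required, 5,951,412 in favor — approved.
B: 3/4 of 1412050 = 1059037.50, rounded up to 1059038; 1,059,038 required, 1,059,429 in favor — approved.
C: a majority of 4852170 is 2426086; 2,426,086 required, 2,426,086 in favor — approved.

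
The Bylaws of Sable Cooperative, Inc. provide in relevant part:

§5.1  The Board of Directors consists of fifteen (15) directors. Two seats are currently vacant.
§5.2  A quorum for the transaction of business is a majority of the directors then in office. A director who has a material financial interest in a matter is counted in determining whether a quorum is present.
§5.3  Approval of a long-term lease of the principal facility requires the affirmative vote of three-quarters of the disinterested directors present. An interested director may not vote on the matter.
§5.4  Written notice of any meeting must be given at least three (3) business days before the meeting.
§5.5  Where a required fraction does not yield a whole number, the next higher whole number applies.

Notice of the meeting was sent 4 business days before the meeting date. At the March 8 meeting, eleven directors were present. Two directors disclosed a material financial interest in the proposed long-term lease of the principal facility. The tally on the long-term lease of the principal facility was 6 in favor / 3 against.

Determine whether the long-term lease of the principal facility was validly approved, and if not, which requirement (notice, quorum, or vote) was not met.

Invalid — vote requirement not satisfied.

Notice: 4 business days given; 3 required (4 ≥ 3). Satisfied.
Quorum: 11 present (interested directors count toward quorum); quorum is 7. Satisfied.
Vote: the long-term lease of the principal facility requires three-fourths of the disinterested directors present (11 − 2 = 9). 3/4 of 9 = 6.75, rounded up to 7, so 7 affirmative votes are needed; 6 voted in favor. Not satisfied.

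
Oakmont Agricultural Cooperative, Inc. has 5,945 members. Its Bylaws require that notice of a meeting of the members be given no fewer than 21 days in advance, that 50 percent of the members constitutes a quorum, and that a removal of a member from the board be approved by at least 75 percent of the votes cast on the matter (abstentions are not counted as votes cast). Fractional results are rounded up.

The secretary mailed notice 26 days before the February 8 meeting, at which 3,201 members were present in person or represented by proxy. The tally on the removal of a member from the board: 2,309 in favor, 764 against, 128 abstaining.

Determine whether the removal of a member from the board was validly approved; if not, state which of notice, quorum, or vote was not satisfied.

Notice: 26 days given; 21 required. Satisfied.
Quorum: 50% of 5,945 = 2,972.50, rounded up to 2,973; 3,201 present. Satisfied.
Vote: requires three-fourths of the votes cast (3,201 − 128 abstaining = 3,073); 3/4 of 3073 = 2304.75, rounded up to 2305, so 2,305 needed; 2,309 in favor. Satisfied.

Valid — all requirements satisfied.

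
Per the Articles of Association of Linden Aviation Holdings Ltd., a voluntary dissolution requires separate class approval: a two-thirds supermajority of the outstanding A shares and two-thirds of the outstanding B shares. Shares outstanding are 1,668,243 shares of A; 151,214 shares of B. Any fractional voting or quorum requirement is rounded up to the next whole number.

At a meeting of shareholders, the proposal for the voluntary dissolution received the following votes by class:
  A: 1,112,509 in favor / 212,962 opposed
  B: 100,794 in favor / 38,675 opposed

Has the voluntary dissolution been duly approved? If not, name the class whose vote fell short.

Not approved — the B shares did not give the required vote.

A: 2/3 of 1668243 = 1112162; 1,112,162 required, 1,112,509 in favor — approved.
B: 2/3 of 151214 = 100809.33, rounded up to 100810; 100,810 required, 100,794 in favor — not approved.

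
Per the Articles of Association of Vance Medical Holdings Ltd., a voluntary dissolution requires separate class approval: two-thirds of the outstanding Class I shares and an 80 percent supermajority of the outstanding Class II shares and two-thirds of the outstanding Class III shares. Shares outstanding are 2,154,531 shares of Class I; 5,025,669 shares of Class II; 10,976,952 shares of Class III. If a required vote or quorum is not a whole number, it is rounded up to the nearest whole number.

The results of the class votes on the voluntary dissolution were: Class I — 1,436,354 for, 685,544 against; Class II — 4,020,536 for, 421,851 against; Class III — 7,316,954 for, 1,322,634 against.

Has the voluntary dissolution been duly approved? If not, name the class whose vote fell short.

Not approved — the Class III shares did not give the required vote.

Class I: 2/3 of 2154531 = 1436354; 1,436,354 required, 1,436,354 in favor — approved.
Class II: 4/5 of 5025669 = 4020535.20, rounded up to 4020536; 4,020,536 required, 4,020,536 in favor — approved.
Class III: 2/3 of 10976952 = 7317968; 7,317,968 required, 7,316,954 in favor — not approved.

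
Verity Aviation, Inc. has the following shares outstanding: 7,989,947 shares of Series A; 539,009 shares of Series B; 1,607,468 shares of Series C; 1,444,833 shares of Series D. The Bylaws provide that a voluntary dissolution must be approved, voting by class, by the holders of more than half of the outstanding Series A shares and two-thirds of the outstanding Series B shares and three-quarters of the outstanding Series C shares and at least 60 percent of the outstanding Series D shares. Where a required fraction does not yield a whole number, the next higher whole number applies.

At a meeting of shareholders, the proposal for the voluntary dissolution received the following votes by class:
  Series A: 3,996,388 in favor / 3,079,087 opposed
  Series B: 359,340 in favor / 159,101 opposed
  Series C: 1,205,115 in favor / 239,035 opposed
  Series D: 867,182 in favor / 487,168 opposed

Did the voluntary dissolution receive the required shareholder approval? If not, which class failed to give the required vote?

Not approved — the Series C shares did not give the required vote.

Series A: a majority of 7989947 is 3994974; 3,994,974 required, 3,996,388 in favor — approved.
Series B: 2/3 of 539009 = 359339.33, rounded up to 359340; 359,340 required, 359,340 in favor — approved.
Series C: 3/4 of 1607468 = 1205601; 1,205,601 required, 1,205,115 in favor — not approved.
Series D: 3/5 of 1444833 = 866899.80, rounded up to 866900; 866,900 required, 867,182 in favor — approved.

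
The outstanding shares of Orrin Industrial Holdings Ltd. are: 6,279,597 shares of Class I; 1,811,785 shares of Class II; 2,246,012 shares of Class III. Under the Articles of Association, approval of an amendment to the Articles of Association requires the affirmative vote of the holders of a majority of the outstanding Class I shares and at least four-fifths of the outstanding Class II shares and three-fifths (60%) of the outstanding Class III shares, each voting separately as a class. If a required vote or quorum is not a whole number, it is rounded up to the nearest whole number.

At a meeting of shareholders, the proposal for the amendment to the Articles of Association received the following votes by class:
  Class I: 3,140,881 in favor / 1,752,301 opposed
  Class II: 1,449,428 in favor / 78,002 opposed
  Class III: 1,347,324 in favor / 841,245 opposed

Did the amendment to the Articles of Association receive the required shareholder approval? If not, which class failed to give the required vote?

Not approved — the Class III shares did not give the required vote.

Class I: a majority of 6279597 is 3139799; 3,139,799 required, 3,140,881 in favor — approved.
Class II: 4/5 of 1811785 = 1449428; 1,449,428 required, 1,449,428 in favor — approved.
Class III: 3/5 of 2246012 = 1347607.20, rounded up to 1347608; 1,347,608 required, 1,347,324 in favor — not approved.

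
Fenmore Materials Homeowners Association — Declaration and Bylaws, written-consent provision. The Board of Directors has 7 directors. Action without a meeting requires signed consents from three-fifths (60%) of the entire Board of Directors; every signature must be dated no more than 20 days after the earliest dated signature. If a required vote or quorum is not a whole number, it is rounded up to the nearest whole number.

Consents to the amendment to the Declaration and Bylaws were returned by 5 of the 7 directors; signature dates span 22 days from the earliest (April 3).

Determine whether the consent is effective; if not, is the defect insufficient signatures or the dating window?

Not effective — dating-window requirement not satisfied.

Signatures required: three-fifths (60%) of 7 — 3/5 of 7 = 4.20, rounded up to 5, so 5 needed; 5 signed. Sufficient.
Dating window: the latest signature is 22 days after the earliest; the limit is 20 days. Outside the window.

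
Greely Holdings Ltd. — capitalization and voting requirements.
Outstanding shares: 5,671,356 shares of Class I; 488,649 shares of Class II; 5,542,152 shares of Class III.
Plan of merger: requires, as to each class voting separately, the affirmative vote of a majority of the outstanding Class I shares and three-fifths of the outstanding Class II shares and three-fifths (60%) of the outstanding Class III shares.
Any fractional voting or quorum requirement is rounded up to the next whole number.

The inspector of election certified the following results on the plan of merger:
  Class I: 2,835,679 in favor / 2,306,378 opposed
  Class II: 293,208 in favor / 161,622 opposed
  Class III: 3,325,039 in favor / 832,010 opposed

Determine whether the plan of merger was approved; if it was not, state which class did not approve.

Class I: a majority of 5671356 is 2835679; 2,835,679 required, 2,835,679 in favor — approved.
Class II: 3/5 of 488649 = 293189.40, rounded up to 293190; 293,190 required, 293,208 in favor — approved.
Class III: 3/5 of 5542152 = 3325291.20, rounded up to 3325292; 3,325,292 required, 3,325,039 in favor — not approved.

Not approved — the Class III shares did not give the required vote.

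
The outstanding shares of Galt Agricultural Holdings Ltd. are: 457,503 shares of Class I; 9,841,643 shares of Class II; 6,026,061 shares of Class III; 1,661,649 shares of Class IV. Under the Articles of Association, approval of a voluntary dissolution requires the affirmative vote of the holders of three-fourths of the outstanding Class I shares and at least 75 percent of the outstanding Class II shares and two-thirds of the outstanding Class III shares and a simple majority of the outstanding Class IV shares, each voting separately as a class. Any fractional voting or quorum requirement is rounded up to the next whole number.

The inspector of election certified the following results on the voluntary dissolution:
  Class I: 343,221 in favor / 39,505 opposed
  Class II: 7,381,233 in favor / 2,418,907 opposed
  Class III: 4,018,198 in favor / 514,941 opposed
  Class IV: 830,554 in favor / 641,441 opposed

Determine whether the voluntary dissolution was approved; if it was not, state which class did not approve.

Not approved — the Class IV shares did not give the required vote.

Class I: 3/4 of 457503 = 343127.25, rounded up to 343128; 343,128 required, 343,221 in favor — approved.
Class II: 3/4 of 9841643 = 7381232.25, rounded up to 7381233; 7,381,233 required, 7,381,233 in favor — approved.
Class III: 2/3 of 6026061 = 4017374; 4,017,374 required, 4,018,198 in favor — approved.
Class IV: a majority of 1661649 is 830825; 830,825 required, 830,554 in favor — not approved.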